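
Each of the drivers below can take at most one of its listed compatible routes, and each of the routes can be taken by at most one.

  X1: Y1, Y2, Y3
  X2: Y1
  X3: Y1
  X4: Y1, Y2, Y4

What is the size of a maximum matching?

Unit-capacity flow: source→left, listed edges, right→sink; max matching = max flow.
Augmenting path X1→Y1 (+1); matched 1.
Augmenting path X4→Y2 (+1); matched 2.
Augmenting path X2→Y1→X1→Y3 (+1); matched 3.
No augmenting path remains; maximum matching = 3.
König certificate: {X1, X4, Y1} is a vertex cover of size 3 (every listed pair touches it), so no matching can be larger.

3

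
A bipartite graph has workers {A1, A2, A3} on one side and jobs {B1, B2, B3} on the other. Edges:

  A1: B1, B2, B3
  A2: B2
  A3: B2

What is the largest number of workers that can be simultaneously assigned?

Unit-capacity flow: source→left, listed edges, right→sink; max matching = max flow.
Augmenting path A1→B1 (+1); matched 1.
Augmenting path A2→B2 (+1); matched 2.
No augmenting path remains; maximum matching = 2.
König certificate: {A1, B2} is a vertex cover of size 2 (every listed pair touches it), so no matching can be larger.

2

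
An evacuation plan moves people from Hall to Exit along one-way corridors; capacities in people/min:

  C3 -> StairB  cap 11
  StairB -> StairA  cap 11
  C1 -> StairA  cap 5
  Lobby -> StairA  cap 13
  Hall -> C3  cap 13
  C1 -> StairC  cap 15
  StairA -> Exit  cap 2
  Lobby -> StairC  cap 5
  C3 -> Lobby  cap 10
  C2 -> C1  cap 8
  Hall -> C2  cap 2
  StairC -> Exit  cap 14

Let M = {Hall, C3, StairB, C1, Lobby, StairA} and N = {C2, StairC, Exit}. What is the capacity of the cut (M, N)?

24

Edges leaving {Hall, C3, StairB, C1, Lobby, StairA}: Hall→C2 (2), C1→StairC (15), Lobby→StairC (5), StairA→Exit (2).
Cut capacity = 2 + 15 + 5 + 2 = 24.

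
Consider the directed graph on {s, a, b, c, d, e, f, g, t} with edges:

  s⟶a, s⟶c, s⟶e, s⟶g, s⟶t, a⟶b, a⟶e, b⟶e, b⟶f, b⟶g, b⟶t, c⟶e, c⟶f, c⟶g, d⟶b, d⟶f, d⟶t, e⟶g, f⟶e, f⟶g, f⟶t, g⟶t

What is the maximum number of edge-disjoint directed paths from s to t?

4

Assign every edge capacity 1; by Menger, the answer equals the max flow.
Path s→t (+1); total 1.
Path s→g→t (+1); total 2.
Path s→a→b→t (+1); total 3.
Path s→c→f→t (+1); total 4.
No residual s→t path; max flow = 4.
Certifying cut of size 4: {g→t, s→a, s→c, s→t}.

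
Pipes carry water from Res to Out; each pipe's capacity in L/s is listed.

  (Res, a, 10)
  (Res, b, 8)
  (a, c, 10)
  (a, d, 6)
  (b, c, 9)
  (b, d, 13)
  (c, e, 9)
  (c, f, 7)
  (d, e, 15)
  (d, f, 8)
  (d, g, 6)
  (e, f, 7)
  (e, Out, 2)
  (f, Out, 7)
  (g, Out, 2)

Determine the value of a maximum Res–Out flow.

Augment Res→a→c→e→Out: bottleneck 2, flow now 2.
Augment Res→a→c→f→Out: bottleneck 7, flow now 9.
Augment Res→a→d→g→Out: bottleneck 1, flow now 10.
Augment Res→b→d→g→Out: bottleneck 1, flow now 11.
No augmenting path remains; maximum flow = 11.
In the residual graph, reachable from Res: {Res, a, b, c, d, e, f, g}.
Min-cut edges: e→Out (2), f→Out (7), g→Out (2); capacity 2 + 7 + 2 = 11.
This cut is saturated, so no flow can exceed 11.

11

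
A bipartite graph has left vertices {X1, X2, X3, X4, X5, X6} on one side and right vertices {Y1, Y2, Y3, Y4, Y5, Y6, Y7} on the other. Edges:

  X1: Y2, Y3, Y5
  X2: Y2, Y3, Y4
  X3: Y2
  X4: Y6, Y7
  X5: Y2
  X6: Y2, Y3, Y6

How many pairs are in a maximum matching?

5

Unit-capacity flow: source→left, listed edges, right→sink; max matching = max flow.
Augmenting path X1→Y2 (+1); matched 1.
Augmenting path X2→Y3 (+1); matched 2.
Augmenting path X4→Y6 (+1); matched 3.
Augmenting path X3→Y2→X1→Y5 (+1); matched 4.
Augmenting path X6→Y3→X2→Y4 (+1); matched 5.
No augmenting path remains; maximum matching = 5.
König certificate: {X1, X2, X4, X6, Y2} is a vertex cover of size 5 (every listed pair touches it), so no matching can be larger.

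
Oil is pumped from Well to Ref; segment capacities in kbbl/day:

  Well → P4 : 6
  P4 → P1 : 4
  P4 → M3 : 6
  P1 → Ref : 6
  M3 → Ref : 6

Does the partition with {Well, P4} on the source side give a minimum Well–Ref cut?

No — its capacity is 10, but the minimum cut has capacity 6.

Given cut capacity: 4 + 6 = 10.
Augment Well→P4→P1→Ref: bottleneck 4, flow now 4.
Augment Well→P4→M3→Ref: bottleneck 2, flow now 6.
No augmenting path remains; maximum flow = 6.
In the residual graph, reachable from Well: {Well}.
Min-cut edges: Well→P4 (6); capacity 6 = 6.
Cut capacity 10 exceeds the max flow 6, so it is not minimum.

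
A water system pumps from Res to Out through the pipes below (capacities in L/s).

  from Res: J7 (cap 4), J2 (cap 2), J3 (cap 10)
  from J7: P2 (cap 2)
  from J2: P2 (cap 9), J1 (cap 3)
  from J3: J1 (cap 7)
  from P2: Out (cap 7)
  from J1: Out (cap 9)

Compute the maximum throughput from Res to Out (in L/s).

11

Augment Res→J7→P2→Out: bottleneck 2, flow now 2.
Augment Res→J2→P2→Out: bottleneck 2, flow now 4.
Augment Res→J3→J1→Out: bottleneck 7, flow now 11.
No augmenting path remains; maximum flow = 11.
In the residual graph, reachable from Res: {Res, J7, J3}.
Min-cut edges: Res→J2 (2), J7→P2 (2), J3→J1 (7); capacity 2 + 2 + 7 = 11.
This cut is saturated, so no flow can exceed 11.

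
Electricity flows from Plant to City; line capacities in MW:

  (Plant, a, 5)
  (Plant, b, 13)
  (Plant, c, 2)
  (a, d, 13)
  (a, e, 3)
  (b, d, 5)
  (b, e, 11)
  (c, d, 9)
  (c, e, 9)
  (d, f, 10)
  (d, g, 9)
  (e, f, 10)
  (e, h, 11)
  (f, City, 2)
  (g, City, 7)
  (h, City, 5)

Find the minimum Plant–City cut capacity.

Augment Plant→a→d→f→City: bottleneck 2, flow now 2.
Augment Plant→a→d→g→City: bottleneck 3, flow now 5.
Augment Plant→b→d→g→City: bottleneck 4, flow now 9.
Augment Plant→b→e→h→City: bottleneck 5, flow now 14.
No augmenting path remains; maximum flow = 14.
By max-flow min-cut, the minimum cut capacity equals the max flow.
In the residual graph, reachable from Plant: {Plant, a, b, c, d, e, f, g, h}.
Min-cut edges: f→City (2), g→City (7), h→City (5); capacity 2 + 7 + 5 = 14.

14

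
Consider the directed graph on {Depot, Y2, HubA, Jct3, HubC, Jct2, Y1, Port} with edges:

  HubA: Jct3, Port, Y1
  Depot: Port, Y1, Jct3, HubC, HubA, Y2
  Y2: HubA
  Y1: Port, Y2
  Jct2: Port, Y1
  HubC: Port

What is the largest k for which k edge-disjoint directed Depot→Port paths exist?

Assign every edge capacity 1; by Menger, the answer equals the max flow.
Path Depot→Port (+1); total 1.
Path Depot→HubA→Port (+1); total 2.
Path Depot→HubC→Port (+1); total 3.
Path Depot→Y1→Port (+1); total 4.
No residual Depot→Port path; max flow = 4.
Certifying cut of size 4: {Depot→HubC, Depot→Port, HubA→Port, Y1→Port}.

4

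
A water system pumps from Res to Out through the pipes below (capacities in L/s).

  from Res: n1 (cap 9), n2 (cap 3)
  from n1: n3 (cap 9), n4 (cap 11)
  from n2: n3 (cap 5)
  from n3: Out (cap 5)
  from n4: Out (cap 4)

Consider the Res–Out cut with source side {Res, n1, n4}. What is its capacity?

16

Edges leaving {Res, n1, n4}: Res→n2 (3), n1→n3 (9), n4→Out (4).
Cut capacity = 3 + 9 + 4 = 16.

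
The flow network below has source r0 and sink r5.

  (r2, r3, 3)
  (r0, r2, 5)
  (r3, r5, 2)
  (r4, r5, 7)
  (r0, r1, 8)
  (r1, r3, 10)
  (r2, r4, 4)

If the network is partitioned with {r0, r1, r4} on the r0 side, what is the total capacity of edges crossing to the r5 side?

22

Edges leaving {r0, r1, r4}: r0→r2 (5), r1→r3 (10), r4→r5 (7).
Cut capacity = 5 + 10 + 7 = 22.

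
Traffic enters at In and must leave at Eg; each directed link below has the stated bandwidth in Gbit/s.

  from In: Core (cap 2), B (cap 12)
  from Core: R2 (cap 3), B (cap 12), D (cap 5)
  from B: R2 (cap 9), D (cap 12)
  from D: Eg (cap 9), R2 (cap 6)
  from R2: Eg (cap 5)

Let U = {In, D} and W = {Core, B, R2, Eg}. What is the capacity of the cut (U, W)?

29

Edges leaving {In, D}: In→Core (2), In→B (12), D→R2 (6), D→Eg (9).
Cut capacity = 2 + 12 + 6 + 9 = 29.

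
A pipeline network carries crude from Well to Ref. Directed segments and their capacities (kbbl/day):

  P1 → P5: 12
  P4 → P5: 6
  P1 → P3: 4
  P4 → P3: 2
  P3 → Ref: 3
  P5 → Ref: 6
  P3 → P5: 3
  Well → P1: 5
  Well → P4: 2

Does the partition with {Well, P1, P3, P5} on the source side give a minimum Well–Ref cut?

Given cut capacity: 2 + 3 + 6 = 11.
Augment Well→P1→P3→Ref: bottleneck 3, flow now 3.
Augment Well→P1→P5→Ref: bottleneck 2, flow now 5.
Augment Well→P4→P5→Ref: bottleneck 2, flow now 7.
No augmenting path remains; maximum flow = 7.
In the residual graph, reachable from Well: {Well}.
Min-cut edges: Well→P1 (5), Well→P4 (2); capacity 5 + 2 = 7.
Cut capacity 11 exceeds the max flow 7, so it is not minimum.

No — its capacity is 11, but the minimum cut has capacity 7.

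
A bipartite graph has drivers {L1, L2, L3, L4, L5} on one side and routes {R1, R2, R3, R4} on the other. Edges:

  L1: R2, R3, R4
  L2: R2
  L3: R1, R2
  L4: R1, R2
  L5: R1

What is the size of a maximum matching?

3

Unit-capacity flow: source→left, listed edges, right→sink; max matching = max flow.
Augmenting path L1→R2 (+1); matched 1.
Augmenting path L3→R1 (+1); matched 2.
Augmenting path L2→R2→L1→R3 (+1); matched 3.
No augmenting path remains; maximum matching = 3.
König certificate: {L1, R1, R2} is a vertex cover of size 3 (every listed pair touches it), so no matching can be larger.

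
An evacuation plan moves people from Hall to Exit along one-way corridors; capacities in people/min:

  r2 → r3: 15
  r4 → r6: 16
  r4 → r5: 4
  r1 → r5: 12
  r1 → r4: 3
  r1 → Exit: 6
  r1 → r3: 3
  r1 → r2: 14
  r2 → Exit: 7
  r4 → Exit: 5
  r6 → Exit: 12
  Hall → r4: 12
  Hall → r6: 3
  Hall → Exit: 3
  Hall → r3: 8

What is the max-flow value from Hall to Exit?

Augment Hall→Exit: bottleneck 3, flow now 3.
Augment Hall→r4→Exit: bottleneck 5, flow now 8.
Augment Hall→r6→Exit: bottleneck 3, flow now 11.
Augment Hall→r4→r6→Exit: bottleneck 7, flow now 18.
No augmenting path remains; maximum flow = 18.
In the residual graph, reachable from Hall: {Hall, r3}.
Min-cut edges: Hall→r4 (12), Hall→r6 (3), Hall→Exit (3); capacity 12 + 3 + 3 = 18.
This cut is saturated, so no flow can exceed 18.

18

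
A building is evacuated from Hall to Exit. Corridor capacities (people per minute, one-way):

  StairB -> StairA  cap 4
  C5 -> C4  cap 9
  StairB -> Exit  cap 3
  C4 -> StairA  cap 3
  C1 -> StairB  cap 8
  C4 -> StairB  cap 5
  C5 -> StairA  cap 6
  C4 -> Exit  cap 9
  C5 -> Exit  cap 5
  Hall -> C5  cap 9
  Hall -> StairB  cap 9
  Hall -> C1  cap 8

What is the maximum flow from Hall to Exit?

Augment Hall→C5→Exit: bottleneck 5, flow now 5.
Augment Hall→StairB→Exit: bottleneck 3, flow now 8.
Augment Hall→C5→C4→Exit: bottleneck 4, flow now 12.
No augmenting path remains; maximum flow = 12.
In the residual graph, reachable from Hall: {Hall, C1, StairB, StairA}.
Min-cut edges: Hall→C5 (9), StairB→Exit (3); capacity 9 + 3 = 12.
This cut is saturated, so no flow can exceed 12.

12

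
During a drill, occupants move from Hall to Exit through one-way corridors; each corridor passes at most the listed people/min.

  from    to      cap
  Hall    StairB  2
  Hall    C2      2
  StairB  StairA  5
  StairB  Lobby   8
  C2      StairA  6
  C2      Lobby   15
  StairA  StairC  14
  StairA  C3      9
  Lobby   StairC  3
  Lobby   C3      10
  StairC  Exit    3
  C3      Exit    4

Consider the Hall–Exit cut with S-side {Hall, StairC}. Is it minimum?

Given cut capacity: 2 + 2 + 3 = 7.
Augment Hall→StairB→StairA→StairC→Exit: bottleneck 2, flow now 2.
Augment Hall→C2→StairA→StairC→Exit: bottleneck 1, flow now 3.
Augment Hall→C2→StairA→C3→Exit: bottleneck 1, flow now 4.
No augmenting path remains; maximum flow = 4.
In the residual graph, reachable from Hall: {Hall}.
Min-cut edges: Hall→StairB (2), Hall→C2 (2); capacity 2 + 2 = 4.
Cut capacity 7 exceeds the max flow 4, so it is not minimum.

No — its capacity is 7, but the minimum cut has capacity 4.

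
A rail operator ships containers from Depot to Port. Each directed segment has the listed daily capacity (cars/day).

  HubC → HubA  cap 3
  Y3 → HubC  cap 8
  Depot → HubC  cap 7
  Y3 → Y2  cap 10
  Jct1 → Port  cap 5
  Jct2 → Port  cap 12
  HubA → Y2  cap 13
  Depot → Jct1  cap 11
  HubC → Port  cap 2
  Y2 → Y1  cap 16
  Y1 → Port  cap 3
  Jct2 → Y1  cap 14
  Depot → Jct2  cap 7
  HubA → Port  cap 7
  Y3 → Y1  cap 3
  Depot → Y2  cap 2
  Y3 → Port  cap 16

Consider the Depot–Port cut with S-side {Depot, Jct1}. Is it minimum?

No — its capacity is 21, but the minimum cut has capacity 19.

Given cut capacity: 7 + 7 + 2 + 5 = 21.
Augment Depot→Jct1→Port: bottleneck 5, flow now 5.
Augment Depot→Jct2→Port: bottleneck 7, flow now 12.
Augment Depot→HubC→Port: bottleneck 2, flow now 14.
Augment Depot→HubC→HubA→Port: bottleneck 3, flow now 17.
Augment Depot→Y2→Y1→Port: bottleneck 2, flow now 19.
No augmenting path remains; maximum flow = 19.
In the residual graph, reachable from Depot: {Depot, Jct1, HubC}.
Min-cut edges: Depot→Jct2 (7), Depot→Y2 (2), Jct1→Port (5), HubC→HubA (3), HubC→Port (2); capacity 7 + 2 + 5 + 3 + 2 = 19.
Cut capacity 21 exceeds the max flow 19, so it is not minimum.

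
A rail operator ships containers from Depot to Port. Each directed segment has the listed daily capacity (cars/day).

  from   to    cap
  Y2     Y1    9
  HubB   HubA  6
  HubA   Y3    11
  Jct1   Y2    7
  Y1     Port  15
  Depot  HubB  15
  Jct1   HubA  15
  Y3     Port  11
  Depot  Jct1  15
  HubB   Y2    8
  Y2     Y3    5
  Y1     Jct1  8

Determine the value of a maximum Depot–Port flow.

Augment Depot→Jct1→Y2→Y3→Port: bottleneck 5, flow now 5.
Augment Depot→Jct1→Y2→Y1→Port: bottleneck 2, flow now 7.
Augment Depot→Jct1→HubA→Y3→Port: bottleneck 6, flow now 13.
Augment Depot→HubB→Y2→Y1→Port: bottleneck 7, flow now 20.
No augmenting path remains; maximum flow = 20.
In the residual graph, reachable from Depot: {Depot, Jct1, HubB, Y2, HubA, Y3}.
Min-cut edges: Y2→Y1 (9), Y3→Port (11); capacity 9 + 11 = 20.
This cut is saturated, so no flow can exceed 20.

20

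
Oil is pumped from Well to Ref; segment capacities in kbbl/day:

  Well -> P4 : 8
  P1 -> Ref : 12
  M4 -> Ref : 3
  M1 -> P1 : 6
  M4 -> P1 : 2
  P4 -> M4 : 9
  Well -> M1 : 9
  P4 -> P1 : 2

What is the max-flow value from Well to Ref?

13

Augment Well→P4→M4→Ref: bottleneck 3, flow now 3.
Augment Well→P4→P1→Ref: bottleneck 2, flow now 5.
Augment Well→M1→P1→Ref: bottleneck 6, flow now 11.
Augment Well→P4→M4→P1→Ref: bottleneck 2, flow now 13.
No augmenting path remains; maximum flow = 13.
In the residual graph, reachable from Well: {Well, P4, M1, M4}.
Min-cut edges: P4→P1 (2), M1→P1 (6), M4→P1 (2), M4→Ref (3); capacity 2 + 6 + 2 + 3 = 13.
This cut is saturated, so no flow can exceed 13.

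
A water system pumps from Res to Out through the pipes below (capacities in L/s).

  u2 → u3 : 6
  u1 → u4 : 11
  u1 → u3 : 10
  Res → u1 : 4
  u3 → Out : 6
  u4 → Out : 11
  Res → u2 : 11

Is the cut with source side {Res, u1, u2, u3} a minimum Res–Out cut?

Given cut capacity: 11 + 6 = 17.
Augment Res→u1→u3→Out: bottleneck 4, flow now 4.
Augment Res→u2→u3→Out: bottleneck 2, flow now 6.
Augment Res→u2→u3→u1→u4→Out: bottleneck 4, flow now 10. (uses reverse residual edge)
No augmenting path remains; maximum flow = 10.
In the residual graph, reachable from Res: {Res, u2}.
Min-cut edges: Res→u1 (4), u2→u3 (6); capacity 4 + 6 = 10.
Cut capacity 17 exceeds the max flow 10, so it is not minimum.

No — its capacity is 17, but the minimum cut has capacity 10.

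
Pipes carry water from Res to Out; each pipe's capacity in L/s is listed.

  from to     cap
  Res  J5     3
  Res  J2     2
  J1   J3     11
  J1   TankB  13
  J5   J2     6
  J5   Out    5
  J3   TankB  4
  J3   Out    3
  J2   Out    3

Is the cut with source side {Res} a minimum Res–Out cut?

Given cut capacity: 3 + 2 = 5.
Augment Res→J5→Out: bottleneck 3, flow now 3.
Augment Res→J2→Out: bottleneck 2, flow now 5.
No augmenting path remains; maximum flow = 5.
Cut capacity 5 equals the max flow, so it is a minimum cut.

Yes — it is a minimum cut (capacity 5).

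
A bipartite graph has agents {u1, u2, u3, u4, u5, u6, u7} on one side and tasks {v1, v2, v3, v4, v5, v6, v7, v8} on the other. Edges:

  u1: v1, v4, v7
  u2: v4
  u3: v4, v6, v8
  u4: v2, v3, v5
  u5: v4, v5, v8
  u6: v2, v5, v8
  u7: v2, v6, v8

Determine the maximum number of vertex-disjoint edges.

Unit-capacity flow: source→left, listed edges, right→sink; max matching = max flow.
Augmenting path u1→v1 (+1); matched 1.
Augmenting path u2→v4 (+1); matched 2.
Augmenting path u3→v6 (+1); matched 3.
Augmenting path u4→v2 (+1); matched 4.
Augmenting path u5→v5 (+1); matched 5.
Augmenting path u6→v8 (+1); matched 6.
Augmenting path u7→v2→u4→v3 (+1); matched 7.
No augmenting path remains; maximum matching = 7.
König certificate: {u1, u2, u3, u4, u5, u6, u7} is a vertex cover of size 7 (every listed pair touches it), so no matching can be larger.

7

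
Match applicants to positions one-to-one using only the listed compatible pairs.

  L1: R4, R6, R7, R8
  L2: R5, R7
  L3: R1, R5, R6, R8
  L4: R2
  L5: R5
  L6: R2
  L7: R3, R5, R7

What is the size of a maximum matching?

6

Unit-capacity flow: source→left, listed edges, right→sink; max matching = max flow.
Augmenting path L1→R4 (+1); matched 1.
Augmenting path L2→R5 (+1); matched 2.
Augmenting path L3→R1 (+1); matched 3.
Augmenting path L4→R2 (+1); matched 4.
Augmenting path L7→R3 (+1); matched 5.
Augmenting path L5→R5→L2→R7 (+1); matched 6.
No augmenting path remains; maximum matching = 6.
König certificate: {L1, L2, L3, L5, L7, R2} is a vertex cover of size 6 (every listed pair touches it), so no matching can be larger.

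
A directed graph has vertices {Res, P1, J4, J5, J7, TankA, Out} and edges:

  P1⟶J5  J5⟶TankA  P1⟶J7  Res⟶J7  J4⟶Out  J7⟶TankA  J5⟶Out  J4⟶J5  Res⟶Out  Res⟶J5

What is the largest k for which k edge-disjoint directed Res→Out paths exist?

2

Assign every edge capacity 1; by Menger, the answer equals the max flow.
Path Res→Out (+1); total 1.
Path Res→J5→Out (+1); total 2.
No residual Res→Out path; max flow = 2.
Certifying cut of size 2: {Res→J5, Res→Out}.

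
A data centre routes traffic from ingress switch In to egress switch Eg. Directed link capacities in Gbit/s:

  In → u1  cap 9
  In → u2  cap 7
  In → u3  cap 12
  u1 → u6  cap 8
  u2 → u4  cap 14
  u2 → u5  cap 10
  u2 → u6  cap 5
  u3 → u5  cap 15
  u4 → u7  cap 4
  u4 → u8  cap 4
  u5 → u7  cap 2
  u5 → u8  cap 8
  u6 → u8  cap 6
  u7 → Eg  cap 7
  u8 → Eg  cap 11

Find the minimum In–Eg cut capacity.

17

Augment In→u1→u6→u8→Eg: bottleneck 6, flow now 6.
Augment In→u2→u4→u7→Eg: bottleneck 4, flow now 10.
Augment In→u2→u4→u8→Eg: bottleneck 3, flow now 13.
Augment In→u3→u5→u7→Eg: bottleneck 2, flow now 15.
Augment In→u3→u5→u8→Eg: bottleneck 2, flow now 17.
No augmenting path remains; maximum flow = 17.
By max-flow min-cut, the minimum cut capacity equals the max flow.
In the residual graph, reachable from In: {In, u1, u2, u3, u4, u5, u6, u8}.
Min-cut edges: u4→u7 (4), u5→u7 (2), u8→Eg (11); capacity 4 + 2 + 11 = 17.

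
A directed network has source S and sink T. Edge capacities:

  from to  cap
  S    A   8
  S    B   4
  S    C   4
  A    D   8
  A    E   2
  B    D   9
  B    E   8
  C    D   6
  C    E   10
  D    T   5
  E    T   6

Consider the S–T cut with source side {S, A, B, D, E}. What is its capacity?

Edges leaving {S, A, B, D, E}: S→C (4), D→T (5), E→T (6).
Cut capacity = 4 + 5 + 6 = 15.

15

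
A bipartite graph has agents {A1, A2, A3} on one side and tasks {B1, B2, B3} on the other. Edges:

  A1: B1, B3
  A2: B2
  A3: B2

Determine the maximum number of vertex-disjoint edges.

2

Unit-capacity flow: source→left, listed edges, right→sink; max matching = max flow.
Augmenting path A1→B1 (+1); matched 1.
Augmenting path A2→B2 (+1); matched 2.
No augmenting path remains; maximum matching = 2.
König certificate: {A1, B2} is a vertex cover of size 2 (every listed pair touches it), so no matching can be larger.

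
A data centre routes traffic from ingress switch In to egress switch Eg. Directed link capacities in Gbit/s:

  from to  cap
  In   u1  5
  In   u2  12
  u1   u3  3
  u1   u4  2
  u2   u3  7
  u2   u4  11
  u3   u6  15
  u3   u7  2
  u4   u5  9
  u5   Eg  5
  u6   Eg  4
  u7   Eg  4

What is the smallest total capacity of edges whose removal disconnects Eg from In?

Augment In→u1→u3→u6→Eg: bottleneck 3, flow now 3.
Augment In→u1→u4→u5→Eg: bottleneck 2, flow now 5.
Augment In→u2→u3→u6→Eg: bottleneck 1, flow now 6.
Augment In→u2→u3→u7→Eg: bottleneck 2, flow now 8.
Augment In→u2→u4→u5→Eg: bottleneck 3, flow now 11.
No augmenting path remains; maximum flow = 11.
By max-flow min-cut, the minimum cut capacity equals the max flow.
In the residual graph, reachable from In: {In, u1, u2, u3, u4, u5, u6}.
Min-cut edges: u3→u7 (2), u5→Eg (5), u6→Eg (4); capacity 2 + 5 + 4 = 11.

11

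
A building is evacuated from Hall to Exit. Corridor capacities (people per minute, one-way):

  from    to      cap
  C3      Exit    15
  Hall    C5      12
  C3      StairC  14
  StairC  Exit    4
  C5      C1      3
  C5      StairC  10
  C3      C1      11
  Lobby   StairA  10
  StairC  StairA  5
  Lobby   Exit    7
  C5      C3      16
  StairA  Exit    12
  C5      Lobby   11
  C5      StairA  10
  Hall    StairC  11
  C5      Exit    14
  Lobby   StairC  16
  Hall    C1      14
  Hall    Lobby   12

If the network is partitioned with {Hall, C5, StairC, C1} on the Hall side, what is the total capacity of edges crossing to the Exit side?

Edges leaving {Hall, C5, StairC, C1}: Hall→Lobby (12), C5→C3 (16), C5→Lobby (11), C5→StairA (10), C5→Exit (14), StairC→StairA (5), StairC→Exit (4).
Cut capacity = 12 + 16 + 11 + 10 + 14 + 5 + 4 = 72.

72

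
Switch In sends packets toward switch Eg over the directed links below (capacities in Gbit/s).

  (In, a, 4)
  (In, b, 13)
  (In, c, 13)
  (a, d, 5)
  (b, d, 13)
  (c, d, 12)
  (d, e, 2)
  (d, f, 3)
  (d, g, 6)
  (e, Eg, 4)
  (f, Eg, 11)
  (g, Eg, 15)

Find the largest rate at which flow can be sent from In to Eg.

11

Augment In→a→d→e→Eg: bottleneck 2, flow now 2.
Augment In→a→d→f→Eg: bottleneck 2, flow now 4.
Augment In→b→d→f→Eg: bottleneck 1, flow now 5.
Augment In→b→d→g→Eg: bottleneck 6, flow now 11.
No augmenting path remains; maximum flow = 11.
In the residual graph, reachable from In: {In, a, b, c, d}.
Min-cut edges: d→e (2), d→f (3), d→g (6); capacity 2 + 3 + 6 = 11.
This cut is saturated, so no flow can exceed 11.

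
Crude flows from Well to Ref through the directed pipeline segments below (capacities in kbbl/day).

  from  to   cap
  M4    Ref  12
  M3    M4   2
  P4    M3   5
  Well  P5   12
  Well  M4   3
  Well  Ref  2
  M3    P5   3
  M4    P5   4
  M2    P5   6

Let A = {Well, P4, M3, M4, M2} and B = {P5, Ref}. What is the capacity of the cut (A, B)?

Edges leaving {Well, P4, M3, M4, M2}: Well→P5 (12), Well→Ref (2), M3→P5 (3), M4→P5 (4), M4→Ref (12), M2→P5 (6).
Cut capacity = 12 + 2 + 3 + 4 + 12 + 6 = 39.

39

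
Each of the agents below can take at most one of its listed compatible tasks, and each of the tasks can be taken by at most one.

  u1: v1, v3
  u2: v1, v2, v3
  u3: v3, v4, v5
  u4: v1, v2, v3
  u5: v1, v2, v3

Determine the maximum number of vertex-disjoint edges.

Unit-capacity flow: source→left, listed edges, right→sink; max matching = max flow.
Augmenting path u1→v1 (+1); matched 1.
Augmenting path u2→v2 (+1); matched 2.
Augmenting path u3→v3 (+1); matched 3.
Augmenting path u4→v3→u3→v4 (+1); matched 4.
No augmenting path remains; maximum matching = 4.
König certificate: {u3, v1, v2, v3} is a vertex cover of size 4 (every listed pair touches it), so no matching can be larger.

4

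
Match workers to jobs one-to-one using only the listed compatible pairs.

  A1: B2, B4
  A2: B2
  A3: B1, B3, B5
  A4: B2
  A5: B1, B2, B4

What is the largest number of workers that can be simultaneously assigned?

4

Unit-capacity flow: source→left, listed edges, right→sink; max matching = max flow.
Augmenting path A1→B2 (+1); matched 1.
Augmenting path A3→B1 (+1); matched 2.
Augmenting path A5→B4 (+1); matched 3.
Augmenting path A2→B2→A1→B4→A5→B1→A3→B3 (+1); matched 4.
No augmenting path remains; maximum matching = 4.
König certificate: {A1, A3, A5, B2} is a vertex cover of size 4 (every listed pair touches it), so no matching can be larger.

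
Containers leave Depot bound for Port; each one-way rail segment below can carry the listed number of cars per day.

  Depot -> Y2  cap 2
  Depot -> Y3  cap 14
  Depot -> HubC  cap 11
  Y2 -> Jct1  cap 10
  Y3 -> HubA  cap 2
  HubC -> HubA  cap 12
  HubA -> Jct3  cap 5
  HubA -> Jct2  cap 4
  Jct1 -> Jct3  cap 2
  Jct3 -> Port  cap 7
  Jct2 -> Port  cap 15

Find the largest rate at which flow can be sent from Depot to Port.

Augment Depot→Y2→Jct1→Jct3→Port: bottleneck 2, flow now 2.
Augment Depot→Y3→HubA→Jct3→Port: bottleneck 2, flow now 4.
Augment Depot→HubC→HubA→Jct3→Port: bottleneck 3, flow now 7.
Augment Depot→HubC→HubA→Jct2→Port: bottleneck 4, flow now 11.
No augmenting path remains; maximum flow = 11.
In the residual graph, reachable from Depot: {Depot, Y3, HubC, HubA}.
Min-cut edges: Depot→Y2 (2), HubA→Jct3 (5), HubA→Jct2 (4); capacity 2 + 5 + 4 = 11.
This cut is saturated, so no flow can exceed 11.

11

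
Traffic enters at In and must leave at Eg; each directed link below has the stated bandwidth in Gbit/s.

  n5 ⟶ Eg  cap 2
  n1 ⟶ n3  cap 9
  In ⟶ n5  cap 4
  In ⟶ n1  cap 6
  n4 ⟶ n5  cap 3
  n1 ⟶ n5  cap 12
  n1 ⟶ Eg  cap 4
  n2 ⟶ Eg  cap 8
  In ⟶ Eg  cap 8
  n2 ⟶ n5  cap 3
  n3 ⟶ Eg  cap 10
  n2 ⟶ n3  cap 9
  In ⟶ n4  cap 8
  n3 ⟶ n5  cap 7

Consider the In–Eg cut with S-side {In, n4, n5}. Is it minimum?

Given cut capacity: 6 + 8 + 2 = 16.
Augment In→Eg: bottleneck 8, flow now 8.
Augment In→n1→Eg: bottleneck 4, flow now 12.
Augment In→n5→Eg: bottleneck 2, flow now 14.
Augment In→n1→n3→Eg: bottleneck 2, flow now 16.
No augmenting path remains; maximum flow = 16.
Cut capacity 16 equals the max flow, so it is a minimum cut.

Yes — it is a minimum cut (capacity 16).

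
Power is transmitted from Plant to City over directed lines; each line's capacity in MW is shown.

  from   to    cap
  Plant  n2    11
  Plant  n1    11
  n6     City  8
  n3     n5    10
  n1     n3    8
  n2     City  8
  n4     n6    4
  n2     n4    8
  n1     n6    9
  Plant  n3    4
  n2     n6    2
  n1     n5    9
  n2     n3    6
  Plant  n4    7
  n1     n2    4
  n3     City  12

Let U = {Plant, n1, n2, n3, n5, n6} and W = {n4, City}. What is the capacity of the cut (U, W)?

43

Edges leaving {Plant, n1, n2, n3, n5, n6}: Plant→n4 (7), n2→n4 (8), n2→City (8), n3→City (12), n6→City (8).
Cut capacity = 7 + 8 + 8 + 12 + 8 = 43.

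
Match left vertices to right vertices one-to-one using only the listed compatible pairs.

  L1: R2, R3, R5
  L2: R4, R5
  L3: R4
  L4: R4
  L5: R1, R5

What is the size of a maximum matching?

Unit-capacity flow: source→left, listed edges, right→sink; max matching = max flow.
Augmenting path L1→R2 (+1); matched 1.
Augmenting path L2→R4 (+1); matched 2.
Augmenting path L5→R1 (+1); matched 3.
Augmenting path L3→R4→L2→R5 (+1); matched 4.
No augmenting path remains; maximum matching = 4.
König certificate: {L1, L2, L5, R4} is a vertex cover of size 4 (every listed pair touches it), so no matching can be larger.

4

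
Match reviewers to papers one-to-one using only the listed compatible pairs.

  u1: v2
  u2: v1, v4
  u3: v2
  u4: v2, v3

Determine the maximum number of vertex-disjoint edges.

Unit-capacity flow: source→left, listed edges, right→sink; max matching = max flow.
Augmenting path u1→v2 (+1); matched 1.
Augmenting path u2→v1 (+1); matched 2.
Augmenting path u4→v3 (+1); matched 3.
No augmenting path remains; maximum matching = 3.
König certificate: {u2, u4, v2} is a vertex cover of size 3 (every listed pair touches it), so no matching can be larger.

3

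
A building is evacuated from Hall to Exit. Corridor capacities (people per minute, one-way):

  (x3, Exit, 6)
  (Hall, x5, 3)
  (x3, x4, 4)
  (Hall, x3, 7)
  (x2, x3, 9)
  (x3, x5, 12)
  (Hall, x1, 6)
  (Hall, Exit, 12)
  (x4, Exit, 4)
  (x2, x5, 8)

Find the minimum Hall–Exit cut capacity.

19

Augment Hall→Exit: bottleneck 12, flow now 12.
Augment Hall→x3→Exit: bottleneck 6, flow now 18.
Augment Hall→x3→x4→Exit: bottleneck 1, flow now 19.
No augmenting path remains; maximum flow = 19.
By max-flow min-cut, the minimum cut capacity equals the max flow.
In the residual graph, reachable from Hall: {Hall, x1, x5}.
Min-cut edges: Hall→x3 (7), Hall→Exit (12); capacity 7 + 12 = 19.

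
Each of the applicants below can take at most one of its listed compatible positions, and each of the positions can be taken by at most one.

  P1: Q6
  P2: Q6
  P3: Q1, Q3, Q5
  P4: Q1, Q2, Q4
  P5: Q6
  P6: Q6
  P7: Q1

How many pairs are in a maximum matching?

Unit-capacity flow: source→left, listed edges, right→sink; max matching = max flow.
Augmenting path P1→Q6 (+1); matched 1.
Augmenting path P3→Q1 (+1); matched 2.
Augmenting path P4→Q2 (+1); matched 3.
Augmenting path P7→Q1→P3→Q3 (+1); matched 4.
No augmenting path remains; maximum matching = 4.
König certificate: {P3, P4, P7, Q6} is a vertex cover of size 4 (every listed pair touches it), so no matching can be larger.

4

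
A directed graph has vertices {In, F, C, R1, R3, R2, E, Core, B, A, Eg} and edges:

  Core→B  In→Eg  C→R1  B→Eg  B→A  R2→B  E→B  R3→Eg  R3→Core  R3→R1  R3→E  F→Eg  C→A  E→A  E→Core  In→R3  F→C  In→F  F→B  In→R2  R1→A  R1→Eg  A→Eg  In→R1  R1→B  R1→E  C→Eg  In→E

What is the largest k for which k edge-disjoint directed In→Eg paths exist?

Assign every edge capacity 1; by Menger, the answer equals the max flow.
Path In→Eg (+1); total 1.
Path In→F→Eg (+1); total 2.
Path In→R1→Eg (+1); total 3.
Path In→R3→Eg (+1); total 4.
Path In→R2→B→Eg (+1); total 5.
Path In→E→A→Eg (+1); total 6.
No residual In→Eg path; max flow = 6.
Certifying cut of size 6: {In→E, In→Eg, In→F, In→R1, In→R2, In→R3}.

6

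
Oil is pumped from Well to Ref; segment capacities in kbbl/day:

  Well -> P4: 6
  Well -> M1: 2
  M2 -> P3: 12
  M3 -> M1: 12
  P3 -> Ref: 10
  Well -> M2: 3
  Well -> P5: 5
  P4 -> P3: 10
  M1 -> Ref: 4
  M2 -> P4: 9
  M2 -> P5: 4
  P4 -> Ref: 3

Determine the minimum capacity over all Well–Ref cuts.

11

Augment Well→M1→Ref: bottleneck 2, flow now 2.
Augment Well→P4→Ref: bottleneck 3, flow now 5.
Augment Well→M2→P3→Ref: bottleneck 3, flow now 8.
Augment Well→P4→P3→Ref: bottleneck 3, flow now 11.
No augmenting path remains; maximum flow = 11.
By max-flow min-cut, the minimum cut capacity equals the max flow.
In the residual graph, reachable from Well: {Well, P5}.
Min-cut edges: Well→M1 (2), Well→M2 (3), Well→P4 (6); capacity 2 + 3 + 6 = 11.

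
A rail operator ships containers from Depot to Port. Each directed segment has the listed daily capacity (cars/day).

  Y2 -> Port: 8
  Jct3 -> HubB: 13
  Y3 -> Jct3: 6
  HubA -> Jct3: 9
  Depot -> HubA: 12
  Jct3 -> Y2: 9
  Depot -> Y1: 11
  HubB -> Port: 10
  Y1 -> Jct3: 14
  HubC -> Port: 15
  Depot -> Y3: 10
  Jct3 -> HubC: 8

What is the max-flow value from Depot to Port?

26

Augment Depot→HubA→Jct3→HubC→Port: bottleneck 8, flow now 8.
Augment Depot→HubA→Jct3→Y2→Port: bottleneck 1, flow now 9.
Augment Depot→Y3→Jct3→Y2→Port: bottleneck 6, flow now 15.
Augment Depot→Y1→Jct3→Y2→Port: bottleneck 1, flow now 16.
Augment Depot→Y1→Jct3→HubB→Port: bottleneck 10, flow now 26.
No augmenting path remains; maximum flow = 26.
In the residual graph, reachable from Depot: {Depot, HubA, Y3}.
Min-cut edges: Depot→Y1 (11), HubA→Jct3 (9), Y3→Jct3 (6); capacity 11 + 9 + 6 = 26.
This cut is saturated, so no flow can exceed 26.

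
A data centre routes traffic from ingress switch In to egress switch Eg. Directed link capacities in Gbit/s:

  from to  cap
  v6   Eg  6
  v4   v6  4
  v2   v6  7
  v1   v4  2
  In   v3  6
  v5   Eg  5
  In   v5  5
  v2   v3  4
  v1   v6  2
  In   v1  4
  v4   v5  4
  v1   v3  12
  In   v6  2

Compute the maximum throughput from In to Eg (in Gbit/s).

Augment In→v5→Eg: bottleneck 5, flow now 5.
Augment In→v6→Eg: bottleneck 2, flow now 7.
Augment In→v1→v6→Eg: bottleneck 2, flow now 9.
Augment In→v1→v4→v6→Eg: bottleneck 2, flow now 11.
No augmenting path remains; maximum flow = 11.
In the residual graph, reachable from In: {In, v3}.
Min-cut edges: In→v1 (4), In→v5 (5), In→v6 (2); capacity 4 + 5 + 2 = 11.
This cut is saturated, so no flow can exceed 11.

11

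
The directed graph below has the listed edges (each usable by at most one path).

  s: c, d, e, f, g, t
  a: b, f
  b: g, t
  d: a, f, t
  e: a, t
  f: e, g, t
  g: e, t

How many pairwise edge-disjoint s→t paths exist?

Assign every edge capacity 1; by Menger, the answer equals the max flow.
Path s→t (+1); total 1.
Path s→d→t (+1); total 2.
Path s→e→t (+1); total 3.
Path s→f→t (+1); total 4.
Path s→g→t (+1); total 5.
No residual s→t path; max flow = 5.
Certifying cut of size 5: {s→d, s→e, s→f, s→g, s→t}.

5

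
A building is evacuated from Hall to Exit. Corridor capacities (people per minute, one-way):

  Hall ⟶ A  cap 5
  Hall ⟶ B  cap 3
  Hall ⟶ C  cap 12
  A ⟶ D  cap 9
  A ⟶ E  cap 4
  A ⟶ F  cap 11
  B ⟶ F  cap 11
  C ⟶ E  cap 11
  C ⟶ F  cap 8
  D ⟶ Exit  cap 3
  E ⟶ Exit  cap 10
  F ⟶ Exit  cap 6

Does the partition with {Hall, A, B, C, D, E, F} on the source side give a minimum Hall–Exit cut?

Given cut capacity: 3 + 10 + 6 = 19.
Augment Hall→A→D→Exit: bottleneck 3, flow now 3.
Augment Hall→A→E→Exit: bottleneck 2, flow now 5.
Augment Hall→B→F→Exit: bottleneck 3, flow now 8.
Augment Hall→C→E→Exit: bottleneck 8, flow now 16.
Augment Hall→C→F→Exit: bottleneck 3, flow now 19.
No augmenting path remains; maximum flow = 19.
Cut capacity 19 equals the max flow, so it is a minimum cut.

Yes — it is a minimum cut (capacity 19).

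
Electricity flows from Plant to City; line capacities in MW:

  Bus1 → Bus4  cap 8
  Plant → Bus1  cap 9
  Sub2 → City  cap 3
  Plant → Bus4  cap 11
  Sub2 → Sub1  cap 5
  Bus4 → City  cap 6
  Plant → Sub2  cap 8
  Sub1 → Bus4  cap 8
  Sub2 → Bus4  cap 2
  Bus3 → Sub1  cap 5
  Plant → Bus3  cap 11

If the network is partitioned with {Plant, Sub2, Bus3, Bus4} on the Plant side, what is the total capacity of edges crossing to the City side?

28

Edges leaving {Plant, Sub2, Bus3, Bus4}: Plant→Bus1 (9), Sub2→Sub1 (5), Sub2→City (3), Bus3→Sub1 (5), Bus4→City (6).
Cut capacity = 9 + 5 + 3 + 5 + 6 = 28.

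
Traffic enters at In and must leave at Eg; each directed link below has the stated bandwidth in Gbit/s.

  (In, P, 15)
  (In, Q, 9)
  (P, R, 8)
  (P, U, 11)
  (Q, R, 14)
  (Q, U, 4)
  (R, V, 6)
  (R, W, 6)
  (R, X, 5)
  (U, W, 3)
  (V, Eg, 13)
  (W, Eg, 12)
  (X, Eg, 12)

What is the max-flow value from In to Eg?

20

Augment In→P→R→V→Eg: bottleneck 6, flow now 6.
Augment In→P→R→W→Eg: bottleneck 2, flow now 8.
Augment In→P→U→W→Eg: bottleneck 3, flow now 11.
Augment In→Q→R→W→Eg: bottleneck 4, flow now 15.
Augment In→Q→R→X→Eg: bottleneck 5, flow now 20.
No augmenting path remains; maximum flow = 20.
In the residual graph, reachable from In: {In, P, U}.
Min-cut edges: In→Q (9), P→R (8), U→W (3); capacity 9 + 8 + 3 = 20.
This cut is saturated, so no flow can exceed 20.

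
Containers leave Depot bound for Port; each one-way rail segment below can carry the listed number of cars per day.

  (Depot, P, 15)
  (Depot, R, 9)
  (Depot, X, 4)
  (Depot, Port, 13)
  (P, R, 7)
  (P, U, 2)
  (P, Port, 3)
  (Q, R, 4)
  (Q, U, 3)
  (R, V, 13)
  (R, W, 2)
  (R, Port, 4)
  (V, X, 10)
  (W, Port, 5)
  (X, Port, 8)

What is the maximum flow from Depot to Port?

30

Augment Depot→Port: bottleneck 13, flow now 13.
Augment Depot→P→Port: bottleneck 3, flow now 16.
Augment Depot→R→Port: bottleneck 4, flow now 20.
Augment Depot→X→Port: bottleneck 4, flow now 24.
Augment Depot→R→W→Port: bottleneck 2, flow now 26.
Augment Depot→R→V→X→Port: bottleneck 3, flow now 29.
Augment Depot→P→R→V→X→Port: bottleneck 1, flow now 30.
No augmenting path remains; maximum flow = 30.
In the residual graph, reachable from Depot: {Depot, P, R, U, V, X}.
Min-cut edges: Depot→Port (13), P→Port (3), R→W (2), R→Port (4), X→Port (8); capacity 13 + 3 + 2 + 4 + 8 = 30.
This cut is saturated, so no flow can exceed 30.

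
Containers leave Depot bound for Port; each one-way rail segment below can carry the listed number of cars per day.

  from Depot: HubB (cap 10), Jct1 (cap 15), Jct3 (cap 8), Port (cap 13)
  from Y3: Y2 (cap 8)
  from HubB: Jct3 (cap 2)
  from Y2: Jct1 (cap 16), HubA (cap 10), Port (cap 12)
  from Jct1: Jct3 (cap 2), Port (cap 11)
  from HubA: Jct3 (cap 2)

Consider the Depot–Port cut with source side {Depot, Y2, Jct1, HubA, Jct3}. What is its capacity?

Edges leaving {Depot, Y2, Jct1, HubA, Jct3}: Depot→HubB (10), Depot→Port (13), Y2→Port (12), Jct1→Port (11).
Cut capacity = 10 + 13 + 12 + 11 = 46.

46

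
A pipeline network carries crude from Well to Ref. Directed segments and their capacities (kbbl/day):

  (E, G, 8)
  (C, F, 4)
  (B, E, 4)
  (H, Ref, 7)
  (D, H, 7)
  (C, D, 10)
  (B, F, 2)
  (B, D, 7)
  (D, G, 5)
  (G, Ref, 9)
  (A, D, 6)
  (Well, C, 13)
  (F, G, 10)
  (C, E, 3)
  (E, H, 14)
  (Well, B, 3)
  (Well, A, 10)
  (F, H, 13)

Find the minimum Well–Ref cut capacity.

16

Augment Well→A→D→G→Ref: bottleneck 5, flow now 5.
Augment Well→A→D→H→Ref: bottleneck 1, flow now 6.
Augment Well→B→D→H→Ref: bottleneck 3, flow now 9.
Augment Well→C→D→H→Ref: bottleneck 3, flow now 12.
Augment Well→C→E→G→Ref: bottleneck 3, flow now 15.
Augment Well→C→F→G→Ref: bottleneck 1, flow now 16.
No augmenting path remains; maximum flow = 16.
By max-flow min-cut, the minimum cut capacity equals the max flow.
In the residual graph, reachable from Well: {Well, A, B, C, D, E, F, G, H}.
Min-cut edges: G→Ref (9), H→Ref (7); capacity 9 + 7 = 16.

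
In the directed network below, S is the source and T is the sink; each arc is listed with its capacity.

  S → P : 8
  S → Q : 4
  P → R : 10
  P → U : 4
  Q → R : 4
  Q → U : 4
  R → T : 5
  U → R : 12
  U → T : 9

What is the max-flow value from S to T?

12

Augment S→P→R→T: bottleneck 5, flow now 5.
Augment S→P→U→T: bottleneck 3, flow now 8.
Augment S→Q→U→T: bottleneck 4, flow now 12.
No augmenting path remains; maximum flow = 12.
In the residual graph, reachable from S: {S}.
Min-cut edges: S→P (8), S→Q (4); capacity 8 + 4 = 12.
This cut is saturated, so no flow can exceed 12.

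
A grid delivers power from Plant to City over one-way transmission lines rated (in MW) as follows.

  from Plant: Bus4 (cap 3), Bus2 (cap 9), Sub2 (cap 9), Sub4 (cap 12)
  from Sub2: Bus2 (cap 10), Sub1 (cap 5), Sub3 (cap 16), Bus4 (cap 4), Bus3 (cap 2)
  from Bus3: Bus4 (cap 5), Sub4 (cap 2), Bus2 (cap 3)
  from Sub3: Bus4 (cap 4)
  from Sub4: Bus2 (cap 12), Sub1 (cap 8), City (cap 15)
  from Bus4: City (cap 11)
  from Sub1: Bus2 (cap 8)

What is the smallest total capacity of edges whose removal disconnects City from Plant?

Augment Plant→Sub4→City: bottleneck 12, flow now 12.
Augment Plant→Bus4→City: bottleneck 3, flow now 15.
Augment Plant→Sub2→Bus4→City: bottleneck 4, flow now 19.
Augment Plant→Sub2→Bus3→Sub4→City: bottleneck 2, flow now 21.
Augment Plant→Sub2→Sub3→Bus4→City: bottleneck 3, flow now 24.
No augmenting path remains; maximum flow = 24.
By max-flow min-cut, the minimum cut capacity equals the max flow.
In the residual graph, reachable from Plant: {Plant, Bus2}.
Min-cut edges: Plant→Sub2 (9), Plant→Sub4 (12), Plant→Bus4 (3); capacity 9 + 12 + 3 = 24.

24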